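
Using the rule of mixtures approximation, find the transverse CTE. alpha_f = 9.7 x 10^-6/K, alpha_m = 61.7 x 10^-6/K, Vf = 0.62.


alpha_2 = alpha_f*Vf + alpha_m*(1-Vf) = 9.7*0.62 + 61.7*0.38 = 29.5 x 10^-6/K

29.5 x 10^-6/K


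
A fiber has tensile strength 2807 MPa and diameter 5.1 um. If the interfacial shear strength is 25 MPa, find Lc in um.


Lc = sigma_f * d / (2 * tau_i) = 2807 * 5.1 / (2 * 25) = 286.3 um

286.3 um


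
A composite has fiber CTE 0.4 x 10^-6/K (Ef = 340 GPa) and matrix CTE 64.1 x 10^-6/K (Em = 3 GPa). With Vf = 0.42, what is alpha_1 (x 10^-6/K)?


E1 = Ef*Vf + Em*(1-Vf) = 144.54
alpha_1 = (alpha_f*Ef*Vf + alpha_m*Em*(1-Vf))/E1 = 1.17 x 10^-6/K

1.17 x 10^-6/K


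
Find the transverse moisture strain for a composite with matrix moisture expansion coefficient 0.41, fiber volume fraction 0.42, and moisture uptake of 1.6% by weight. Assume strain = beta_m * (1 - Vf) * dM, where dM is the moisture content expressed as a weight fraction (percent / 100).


dM = 1.6/100 = 0.016
strain = beta_m * (1-Vf) * dM = 0.41 * 0.58 * 0.016 = 0.0038048

0.0038048


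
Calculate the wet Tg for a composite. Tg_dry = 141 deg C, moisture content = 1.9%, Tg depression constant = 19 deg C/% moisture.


Tg_wet = Tg_dry - k*moisture = 141 - 19*1.9 = 104.9 deg C

104.9 deg C


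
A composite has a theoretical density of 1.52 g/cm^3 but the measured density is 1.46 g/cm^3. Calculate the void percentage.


Void% = (rho_theo - rho_actual)/rho_theo * 100 = (1.52 - 1.46)/1.52 * 100 = 3.95%

3.95%


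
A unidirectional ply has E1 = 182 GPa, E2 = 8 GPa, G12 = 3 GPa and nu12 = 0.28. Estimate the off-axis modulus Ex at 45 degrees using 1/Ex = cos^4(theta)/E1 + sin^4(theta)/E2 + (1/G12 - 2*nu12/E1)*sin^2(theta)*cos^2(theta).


cos^4(45) = 0.25, sin^4(45) = 0.25, sin^2(45)*cos^2(45) = 0.25
1/G12 - 2*nu12/E1 = 1/3 - 2*0.28/182 = 0.330256 GPa^-1
1/Ex = 0.25/182 + 0.25/8 + 0.330256*0.25 = 0.1151877 GPa^-1
Ex = 8.68 GPa

8.68 GPa


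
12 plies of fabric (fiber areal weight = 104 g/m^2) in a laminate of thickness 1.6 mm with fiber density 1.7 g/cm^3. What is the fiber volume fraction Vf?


Vf = n * FAW / (rho_f * h * 1000) = 12 * 104 / (1.7 * 1.6 * 1000) = 0.4588

0.4588


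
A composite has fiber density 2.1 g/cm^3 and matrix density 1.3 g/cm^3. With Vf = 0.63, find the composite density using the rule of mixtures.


rho_c = rho_f*Vf + rho_m*(1-Vf) = 2.1*0.63 + 1.3*0.37 = 1.804 g/cm^3

1.804 g/cm^3


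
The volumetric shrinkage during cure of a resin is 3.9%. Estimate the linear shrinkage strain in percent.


Linear shrinkage ≈ vol_shrink/3 = 3.9/3 = 1.3%

1.3%


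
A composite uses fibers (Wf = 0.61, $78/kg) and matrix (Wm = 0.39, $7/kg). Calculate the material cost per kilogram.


Cost = cost_f*Wf + cost_m*Wm = 78*0.61 + 7*0.39 = $50.31/kg

$50.31/kg


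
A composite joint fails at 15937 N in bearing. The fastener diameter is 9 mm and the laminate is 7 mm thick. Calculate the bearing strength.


sigma_br = F/(d*h) = 15937/(9*7) = 253.0 MPa

253.0 MPa


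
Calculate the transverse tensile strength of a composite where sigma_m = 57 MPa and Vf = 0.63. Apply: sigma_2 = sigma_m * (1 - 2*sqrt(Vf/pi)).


factor = 1 - 2*sqrt(0.63/pi) = 0.1044
sigma_2 = 57 * 0.1044 = 5.95 MPa

5.95 MPa


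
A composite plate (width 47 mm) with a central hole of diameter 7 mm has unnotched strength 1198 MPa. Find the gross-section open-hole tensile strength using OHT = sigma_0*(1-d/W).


OHT = sigma_0*(1-d/W) = 1198*(1-7/47) = 1019.6 MPa

1019.6 MPa


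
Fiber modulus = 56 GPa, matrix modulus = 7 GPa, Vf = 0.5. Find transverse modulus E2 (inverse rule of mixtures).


1/E2 = Vf/Ef + (1-Vf)/Em = 0.5/56 + 0.5/7
E2 = 12.44 GPa

12.44 GPa


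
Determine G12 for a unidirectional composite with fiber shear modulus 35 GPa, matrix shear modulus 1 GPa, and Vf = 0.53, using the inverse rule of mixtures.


1/G12 = Vf/Gf + (1-Vf)/Gm = 0.53/35 + 0.47/1
G12 = 2.06 GPa

2.06 GPa


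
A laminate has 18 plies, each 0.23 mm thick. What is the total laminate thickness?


h = n * t_ply = 18 * 0.23 = 4.14 mm

4.14 mm


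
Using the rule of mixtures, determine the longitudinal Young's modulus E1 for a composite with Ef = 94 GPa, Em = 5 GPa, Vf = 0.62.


E1 = Ef*Vf + Em*(1-Vf) = 94*0.62 + 5*0.38 = 60.18 GPa

60.18 GPa


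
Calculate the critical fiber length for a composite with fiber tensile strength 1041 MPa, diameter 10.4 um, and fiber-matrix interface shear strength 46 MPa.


Lc = sigma_f * d / (2 * tau_i) = 1041 * 10.4 / (2 * 46) = 117.7 um

117.7 um


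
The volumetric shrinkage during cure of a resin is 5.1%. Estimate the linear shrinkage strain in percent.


Linear shrinkage ≈ vol_shrink/3 = 5.1/3 = 1.7%

1.7%


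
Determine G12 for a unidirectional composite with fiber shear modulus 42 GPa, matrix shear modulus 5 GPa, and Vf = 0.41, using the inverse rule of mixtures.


1/G12 = Vf/Gf + (1-Vf)/Gm = 0.41/42 + 0.59/5
G12 = 7.83 GPa

7.83 GPa


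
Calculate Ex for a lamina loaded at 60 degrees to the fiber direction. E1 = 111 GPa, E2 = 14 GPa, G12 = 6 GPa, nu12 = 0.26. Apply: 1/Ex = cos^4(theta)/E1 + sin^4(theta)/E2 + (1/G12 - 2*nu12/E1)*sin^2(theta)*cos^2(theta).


cos^4(60) = 0.0625, sin^4(60) = 0.5625, sin^2(60)*cos^2(60) = 0.1875
1/G12 - 2*nu12/E1 = 1/6 - 2*0.26/111 = 0.161982 GPa^-1
1/Ex = 0.0625/111 + 0.5625/14 + 0.161982*0.1875 = 0.0711133 GPa^-1
Ex = 14.06 GPa

14.06 GPa


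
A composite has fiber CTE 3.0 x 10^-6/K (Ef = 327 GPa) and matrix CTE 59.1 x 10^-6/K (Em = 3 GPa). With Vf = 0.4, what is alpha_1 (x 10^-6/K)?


E1 = Ef*Vf + Em*(1-Vf) = 132.6
alpha_1 = (alpha_f*Ef*Vf + alpha_m*Em*(1-Vf))/E1 = 3.76 x 10^-6/K

3.76 x 10^-6/K


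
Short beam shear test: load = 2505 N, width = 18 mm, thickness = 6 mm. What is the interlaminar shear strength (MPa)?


ILSS = 3F/(4bh) = 3*2505/(4*18*6) = 17.4 MPa

17.4 MPa


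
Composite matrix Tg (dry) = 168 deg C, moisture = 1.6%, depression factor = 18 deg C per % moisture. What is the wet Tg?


Tg_wet = Tg_dry - k*moisture = 168 - 18*1.6 = 139.2 deg C

139.2 deg C


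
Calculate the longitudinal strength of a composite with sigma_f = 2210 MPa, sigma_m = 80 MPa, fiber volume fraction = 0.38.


sigma_1 = sigma_f*Vf + sigma_m*(1-Vf) = 2210*0.38 + 80*0.62 = 889.4 MPa

889.4 MPa


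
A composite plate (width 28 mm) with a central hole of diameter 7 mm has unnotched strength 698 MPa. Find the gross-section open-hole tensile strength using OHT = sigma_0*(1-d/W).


OHT = sigma_0*(1-d/W) = 698*(1-7/28) = 523.5 MPa

523.5 MPa


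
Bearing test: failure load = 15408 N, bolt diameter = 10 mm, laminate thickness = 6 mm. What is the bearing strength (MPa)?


sigma_br = F/(d*h) = 15408/(10*6) = 256.8 MPa

256.8 MPa


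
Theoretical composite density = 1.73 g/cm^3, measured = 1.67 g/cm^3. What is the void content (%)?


Void% = (rho_theo - rho_actual)/rho_theo * 100 = (1.73 - 1.67)/1.73 * 100 = 3.47%

3.47%


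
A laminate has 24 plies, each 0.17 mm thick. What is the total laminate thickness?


h = n * t_ply = 24 * 0.17 = 4.08 mm

4.08 mm


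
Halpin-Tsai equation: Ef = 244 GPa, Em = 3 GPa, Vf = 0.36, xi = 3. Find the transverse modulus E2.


eta = (Ef/Em - 1)/(Ef/Em + xi) = (81.3333 - 1)/(81.3333 + 3) = 0.9526
E2 = Em*(1+xi*eta*Vf)/(1-eta*Vf) = 9.26 GPa

9.26 GPa


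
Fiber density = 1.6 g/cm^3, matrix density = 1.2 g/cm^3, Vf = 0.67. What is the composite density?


rho_c = rho_f*Vf + rho_m*(1-Vf) = 1.6*0.67 + 1.2*0.33 = 1.468 g/cm^3

1.468 g/cm^3


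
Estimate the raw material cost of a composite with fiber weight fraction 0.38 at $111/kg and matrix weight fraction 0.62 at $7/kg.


Cost = cost_f*Wf + cost_m*Wm = 111*0.38 + 7*0.62 = $46.52/kg

$46.52/kg


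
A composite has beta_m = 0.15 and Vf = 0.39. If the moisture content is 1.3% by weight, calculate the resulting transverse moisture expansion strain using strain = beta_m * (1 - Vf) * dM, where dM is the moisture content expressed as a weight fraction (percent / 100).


dM = 1.3/100 = 0.013
strain = beta_m * (1-Vf) * dM = 0.15 * 0.61 * 0.013 = 0.0011895

0.0011895


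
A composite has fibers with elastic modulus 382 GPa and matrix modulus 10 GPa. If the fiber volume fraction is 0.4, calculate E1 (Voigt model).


E1 = Ef*Vf + Em*(1-Vf) = 382*0.4 + 10*0.6 = 158.8 GPa

158.8 GPa


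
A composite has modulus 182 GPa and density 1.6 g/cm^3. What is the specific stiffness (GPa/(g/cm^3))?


Specific stiffness = E/rho = 182/1.6 = 113.8 GPa/(g/cm^3)

113.8 GPa/(g/cm^3)


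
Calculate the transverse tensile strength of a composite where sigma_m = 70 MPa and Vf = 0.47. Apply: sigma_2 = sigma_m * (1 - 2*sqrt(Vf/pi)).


factor = 1 - 2*sqrt(0.47/pi) = 0.2264
sigma_2 = 70 * 0.2264 = 15.85 MPa

15.85 MPa


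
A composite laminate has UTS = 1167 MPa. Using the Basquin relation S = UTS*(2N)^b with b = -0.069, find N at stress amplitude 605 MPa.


N = 0.5 * (S/UTS)^(1/b) = 0.5 * (605/1167)^(1/-0.069) = 6823.0253 cycles

6823.0253 cycles


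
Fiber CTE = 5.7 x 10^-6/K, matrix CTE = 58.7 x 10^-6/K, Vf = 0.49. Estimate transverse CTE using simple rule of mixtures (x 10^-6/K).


alpha_2 = alpha_f*Vf + alpha_m*(1-Vf) = 5.7*0.49 + 58.7*0.51 = 32.7 x 10^-6/K

32.7 x 10^-6/K


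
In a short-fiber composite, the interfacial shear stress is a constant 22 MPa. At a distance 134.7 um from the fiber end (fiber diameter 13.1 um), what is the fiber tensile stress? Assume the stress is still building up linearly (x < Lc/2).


Force balance: sigma_f * (pi*d^2/4) = tau * (pi*d) * x  ->  sigma_f = 4 * tau * x / d
sigma_f = 4 * 22 * 134.7 / 13.1 = 904.9 MPa

904.9 MPa


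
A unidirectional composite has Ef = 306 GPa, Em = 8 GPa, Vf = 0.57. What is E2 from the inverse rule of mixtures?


1/E2 = Vf/Ef + (1-Vf)/Em = 0.57/306 + 0.43/8
E2 = 17.98 GPa

17.98 GPa


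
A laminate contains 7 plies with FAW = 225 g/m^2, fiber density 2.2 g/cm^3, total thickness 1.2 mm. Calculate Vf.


Vf = n * FAW / (rho_f * h * 1000) = 7 * 225 / (2.2 * 1.2 * 1000) = 0.5966

0.5966


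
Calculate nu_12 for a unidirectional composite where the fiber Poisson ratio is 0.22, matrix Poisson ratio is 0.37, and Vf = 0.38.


nu_12 = nu_f*Vf + nu_m*(1-Vf) = 0.22*0.38 + 0.37*0.62 = 0.313

0.313


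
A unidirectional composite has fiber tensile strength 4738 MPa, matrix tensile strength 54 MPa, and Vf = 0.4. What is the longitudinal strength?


sigma_1 = sigma_f*Vf + sigma_m*(1-Vf) = 4738*0.4 + 54*0.6 = 1927.6 MPa

1927.6 MPa


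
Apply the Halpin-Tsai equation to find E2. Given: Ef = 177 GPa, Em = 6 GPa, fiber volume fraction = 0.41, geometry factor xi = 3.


eta = (Ef/Em - 1)/(Ef/Em + xi) = (29.5 - 1)/(29.5 + 3) = 0.8769
E2 = Em*(1+xi*eta*Vf)/(1-eta*Vf) = 19.47 GPa

19.47 GPa


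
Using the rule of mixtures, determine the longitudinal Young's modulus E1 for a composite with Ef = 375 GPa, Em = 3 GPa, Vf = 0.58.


E1 = Ef*Vf + Em*(1-Vf) = 375*0.58 + 3*0.42 = 218.76 GPa

218.76 GPa


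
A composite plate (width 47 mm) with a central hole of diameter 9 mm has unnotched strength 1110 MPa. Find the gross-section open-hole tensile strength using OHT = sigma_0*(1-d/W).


OHT = sigma_0*(1-d/W) = 1110*(1-9/47) = 897.4 MPa

897.4 MPa


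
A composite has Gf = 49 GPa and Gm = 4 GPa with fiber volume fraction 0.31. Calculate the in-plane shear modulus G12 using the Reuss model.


1/G12 = Vf/Gf + (1-Vf)/Gm = 0.31/49 + 0.69/4
G12 = 5.59 GPa

5.59 GPa


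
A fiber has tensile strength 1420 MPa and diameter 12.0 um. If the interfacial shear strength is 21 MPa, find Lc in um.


Lc = sigma_f * d / (2 * tau_i) = 1420 * 12.0 / (2 * 21) = 405.7 um

405.7 um


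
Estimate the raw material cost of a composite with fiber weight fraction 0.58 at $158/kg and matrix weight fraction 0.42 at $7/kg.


Cost = cost_f*Wf + cost_m*Wm = 158*0.58 + 7*0.42 = $94.58/kg

$94.58/kg


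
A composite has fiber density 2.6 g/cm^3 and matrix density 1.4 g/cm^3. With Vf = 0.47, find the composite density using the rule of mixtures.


rho_c = rho_f*Vf + rho_m*(1-Vf) = 2.6*0.47 + 1.4*0.53 = 1.964 g/cm^3

1.964 g/cm^3


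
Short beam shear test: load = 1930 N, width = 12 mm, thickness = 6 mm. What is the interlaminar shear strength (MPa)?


ILSS = 3F/(4bh) = 3*1930/(4*12*6) = 20.1 MPa

20.1 MPa


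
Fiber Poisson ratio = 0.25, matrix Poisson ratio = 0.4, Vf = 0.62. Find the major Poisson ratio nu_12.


nu_12 = nu_f*Vf + nu_m*(1-Vf) = 0.25*0.62 + 0.4*0.38 = 0.307

0.307


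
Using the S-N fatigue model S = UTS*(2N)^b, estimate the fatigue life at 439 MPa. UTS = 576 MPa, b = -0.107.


N = 0.5 * (S/UTS)^(1/b) = 0.5 * (439/576)^(1/-0.107) = 6.3297 cycles

6.3297 cycles


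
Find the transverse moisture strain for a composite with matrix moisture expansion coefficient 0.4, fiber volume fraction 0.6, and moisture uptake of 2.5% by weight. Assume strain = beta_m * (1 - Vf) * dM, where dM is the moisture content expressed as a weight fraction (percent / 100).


dM = 2.5/100 = 0.025
strain = beta_m * (1-Vf) * dM = 0.4 * 0.4 * 0.025 = 0.004

0.004


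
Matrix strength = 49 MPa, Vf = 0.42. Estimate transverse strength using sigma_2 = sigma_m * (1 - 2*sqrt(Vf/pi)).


factor = 1 - 2*sqrt(0.42/pi) = 0.2687
sigma_2 = 49 * 0.2687 = 13.17 MPa

13.17 MPa


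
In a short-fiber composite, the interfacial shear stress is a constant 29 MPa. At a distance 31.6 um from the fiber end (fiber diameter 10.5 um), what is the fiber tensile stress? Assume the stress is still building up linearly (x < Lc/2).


Force balance: sigma_f * (pi*d^2/4) = tau * (pi*d) * x  ->  sigma_f = 4 * tau * x / d
sigma_f = 4 * 29 * 31.6 / 10.5 = 349.1 MPa

349.1 MPa


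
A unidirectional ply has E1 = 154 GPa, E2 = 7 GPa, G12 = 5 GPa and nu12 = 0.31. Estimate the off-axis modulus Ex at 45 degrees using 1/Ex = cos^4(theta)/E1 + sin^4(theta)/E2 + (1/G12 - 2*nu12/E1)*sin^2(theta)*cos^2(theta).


cos^4(45) = 0.25, sin^4(45) = 0.25, sin^2(45)*cos^2(45) = 0.25
1/G12 - 2*nu12/E1 = 1/5 - 2*0.31/154 = 0.195974 GPa^-1
1/Ex = 0.25/154 + 0.25/7 + 0.195974*0.25 = 0.0863312 GPa^-1
Ex = 11.58 GPa

11.58 GPa


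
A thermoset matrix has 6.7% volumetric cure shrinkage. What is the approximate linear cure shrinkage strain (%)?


Linear shrinkage ≈ vol_shrink/3 = 6.7/3 = 2.233%

2.233%


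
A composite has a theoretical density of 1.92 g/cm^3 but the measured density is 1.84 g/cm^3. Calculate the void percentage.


Void% = (rho_theo - rho_actual)/rho_theo * 100 = (1.92 - 1.84)/1.92 * 100 = 4.17%

4.17%


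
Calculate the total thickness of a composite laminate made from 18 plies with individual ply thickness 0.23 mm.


h = n * t_ply = 18 * 0.23 = 4.14 mm

4.14 mm


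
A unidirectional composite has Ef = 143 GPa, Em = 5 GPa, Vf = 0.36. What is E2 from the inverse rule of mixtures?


1/E2 = Vf/Ef + (1-Vf)/Em = 0.36/143 + 0.64/5
E2 = 7.66 GPa

7.66 GPa


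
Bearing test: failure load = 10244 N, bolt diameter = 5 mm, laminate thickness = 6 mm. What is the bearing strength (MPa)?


sigma_br = F/(d*h) = 10244/(5*6) = 341.5 MPa

341.5 MPa


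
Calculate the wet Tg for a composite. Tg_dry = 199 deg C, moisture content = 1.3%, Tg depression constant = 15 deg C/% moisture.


Tg_wet = Tg_dry - k*moisture = 199 - 15*1.3 = 179.5 deg C

179.5 deg C


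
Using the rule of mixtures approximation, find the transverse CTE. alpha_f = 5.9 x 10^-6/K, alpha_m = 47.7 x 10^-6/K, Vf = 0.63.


alpha_2 = alpha_f*Vf + alpha_m*(1-Vf) = 5.9*0.63 + 47.7*0.37 = 21.4 x 10^-6/K

21.4 x 10^-6/K


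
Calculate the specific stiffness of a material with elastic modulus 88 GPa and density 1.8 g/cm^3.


Specific stiffness = E/rho = 88/1.8 = 48.9 GPa/(g/cm^3)

48.9 GPa/(g/cm^3)


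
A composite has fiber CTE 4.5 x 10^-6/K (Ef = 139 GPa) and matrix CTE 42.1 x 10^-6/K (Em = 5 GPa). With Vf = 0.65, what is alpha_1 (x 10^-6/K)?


E1 = Ef*Vf + Em*(1-Vf) = 92.1
alpha_1 = (alpha_f*Ef*Vf + alpha_m*Em*(1-Vf))/E1 = 5.21 x 10^-6/K

5.21 x 10^-6/K


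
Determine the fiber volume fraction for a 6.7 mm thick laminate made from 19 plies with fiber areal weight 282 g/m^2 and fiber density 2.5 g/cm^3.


Vf = n * FAW / (rho_f * h * 1000) = 19 * 282 / (2.5 * 6.7 * 1000) = 0.3199

0.3199


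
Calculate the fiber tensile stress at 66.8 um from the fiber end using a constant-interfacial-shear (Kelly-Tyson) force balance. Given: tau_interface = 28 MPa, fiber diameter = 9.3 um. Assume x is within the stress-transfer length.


Force balance: sigma_f * (pi*d^2/4) = tau * (pi*d) * x  ->  sigma_f = 4 * tau * x / d
sigma_f = 4 * 28 * 66.8 / 9.3 = 804.5 MPa

804.5 MPa


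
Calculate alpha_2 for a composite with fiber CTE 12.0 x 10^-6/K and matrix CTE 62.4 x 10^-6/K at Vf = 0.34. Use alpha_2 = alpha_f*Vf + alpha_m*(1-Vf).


alpha_2 = alpha_f*Vf + alpha_m*(1-Vf) = 12.0*0.34 + 62.4*0.66 = 45.3 x 10^-6/K

45.3 x 10^-6/K


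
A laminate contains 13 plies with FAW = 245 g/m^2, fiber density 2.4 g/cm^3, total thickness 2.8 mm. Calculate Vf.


Vf = n * FAW / (rho_f * h * 1000) = 13 * 245 / (2.4 * 2.8 * 1000) = 0.474

0.474


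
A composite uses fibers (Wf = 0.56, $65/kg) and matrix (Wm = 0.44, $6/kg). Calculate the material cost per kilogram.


Cost = cost_f*Wf + cost_m*Wm = 65*0.56 + 6*0.44 = $39.04/kg

$39.04/kg


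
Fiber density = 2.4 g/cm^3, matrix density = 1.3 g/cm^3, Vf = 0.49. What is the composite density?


rho_c = rho_f*Vf + rho_m*(1-Vf) = 2.4*0.49 + 1.3*0.51 = 1.839 g/cm^3

1.839 g/cm^3


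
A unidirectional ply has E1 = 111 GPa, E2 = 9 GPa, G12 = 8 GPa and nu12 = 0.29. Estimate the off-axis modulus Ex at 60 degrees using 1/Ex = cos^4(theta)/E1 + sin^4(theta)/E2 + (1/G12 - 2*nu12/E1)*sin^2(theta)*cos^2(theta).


cos^4(60) = 0.0625, sin^4(60) = 0.5625, sin^2(60)*cos^2(60) = 0.1875
1/G12 - 2*nu12/E1 = 1/8 - 2*0.29/111 = 0.119775 GPa^-1
1/Ex = 0.0625/111 + 0.5625/9 + 0.119775*0.1875 = 0.0855208 GPa^-1
Ex = 11.69 GPa

11.69 GPa


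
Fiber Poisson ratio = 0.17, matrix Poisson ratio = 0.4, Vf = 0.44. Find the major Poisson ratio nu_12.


nu_12 = nu_f*Vf + nu_m*(1-Vf) = 0.17*0.44 + 0.4*0.56 = 0.2988

0.2988


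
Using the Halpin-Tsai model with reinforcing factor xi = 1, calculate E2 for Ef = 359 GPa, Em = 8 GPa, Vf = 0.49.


eta = (Ef/Em - 1)/(Ef/Em + xi) = (44.875 - 1)/(44.875 + 1) = 0.9564
E2 = Em*(1+xi*eta*Vf)/(1-eta*Vf) = 22.11 GPa

22.11 GPa


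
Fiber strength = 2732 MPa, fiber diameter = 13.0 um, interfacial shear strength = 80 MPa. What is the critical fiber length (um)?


Lc = sigma_f * d / (2 * tau_i) = 2732 * 13.0 / (2 * 80) = 222.0 um

222.0 um


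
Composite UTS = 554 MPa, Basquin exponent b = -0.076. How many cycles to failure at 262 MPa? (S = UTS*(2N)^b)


N = 0.5 * (S/UTS)^(1/b) = 0.5 * (262/554)^(1/-0.076) = 9506.6798 cycles

9506.6798 cycles


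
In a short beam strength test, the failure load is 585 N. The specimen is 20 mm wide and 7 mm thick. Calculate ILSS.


ILSS = 3F/(4bh) = 3*585/(4*20*7) = 3.13 MPa

3.13 MPa


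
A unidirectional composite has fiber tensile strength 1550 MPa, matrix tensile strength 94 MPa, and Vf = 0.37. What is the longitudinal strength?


sigma_1 = sigma_f*Vf + sigma_m*(1-Vf) = 1550*0.37 + 94*0.63 = 632.7 MPa

632.7 MPa


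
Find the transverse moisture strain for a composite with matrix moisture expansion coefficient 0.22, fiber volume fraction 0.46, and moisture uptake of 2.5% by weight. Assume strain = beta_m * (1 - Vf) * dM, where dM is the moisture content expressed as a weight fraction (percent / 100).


dM = 2.5/100 = 0.025
strain = beta_m * (1-Vf) * dM = 0.22 * 0.54 * 0.025 = 0.00297

0.00297


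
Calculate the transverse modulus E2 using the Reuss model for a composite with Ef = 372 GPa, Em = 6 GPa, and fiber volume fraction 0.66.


1/E2 = Vf/Ef + (1-Vf)/Em = 0.66/372 + 0.34/6
E2 = 17.11 GPa

17.11 GPa


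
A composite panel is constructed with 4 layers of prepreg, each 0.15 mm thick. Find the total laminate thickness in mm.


h = n * t_ply = 4 * 0.15 = 0.6 mm

0.6 mm


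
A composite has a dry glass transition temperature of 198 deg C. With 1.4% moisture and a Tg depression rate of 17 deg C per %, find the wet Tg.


Tg_wet = Tg_dry - k*moisture = 198 - 17*1.4 = 174.2 deg C

174.2 deg C


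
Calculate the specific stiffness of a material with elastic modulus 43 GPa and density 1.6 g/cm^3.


Specific stiffness = E/rho = 43/1.6 = 26.9 GPa/(g/cm^3)

26.9 GPa/(g/cm^3)


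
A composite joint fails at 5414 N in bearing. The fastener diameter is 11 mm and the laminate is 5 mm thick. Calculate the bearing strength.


sigma_br = F/(d*h) = 5414/(11*5) = 98.4 MPa

98.4 MPa


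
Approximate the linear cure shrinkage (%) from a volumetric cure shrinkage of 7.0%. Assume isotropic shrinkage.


Linear shrinkage ≈ vol_shrink/3 = 7.0/3 = 2.333%

2.333%


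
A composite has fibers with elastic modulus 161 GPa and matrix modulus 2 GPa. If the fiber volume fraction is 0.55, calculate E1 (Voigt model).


E1 = Ef*Vf + Em*(1-Vf) = 161*0.55 + 2*0.45 = 89.45 GPa

89.45 GPa


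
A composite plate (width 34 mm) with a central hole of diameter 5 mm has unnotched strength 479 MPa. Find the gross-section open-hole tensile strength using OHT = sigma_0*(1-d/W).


OHT = sigma_0*(1-d/W) = 479*(1-5/34) = 408.6 MPa

408.6 MPa


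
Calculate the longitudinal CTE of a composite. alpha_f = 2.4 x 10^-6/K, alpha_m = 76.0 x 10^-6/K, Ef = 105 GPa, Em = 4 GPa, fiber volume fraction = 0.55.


E1 = Ef*Vf + Em*(1-Vf) = 59.55
alpha_1 = (alpha_f*Ef*Vf + alpha_m*Em*(1-Vf))/E1 = 4.62 x 10^-6/K

4.62 x 10^-6/K


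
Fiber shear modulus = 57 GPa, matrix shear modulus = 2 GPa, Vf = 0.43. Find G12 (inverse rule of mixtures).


1/G12 = Vf/Gf + (1-Vf)/Gm = 0.43/57 + 0.57/2
G12 = 3.42 GPa

3.42 GPa


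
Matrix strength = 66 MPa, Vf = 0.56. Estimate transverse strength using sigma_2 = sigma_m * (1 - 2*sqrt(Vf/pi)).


factor = 1 - 2*sqrt(0.56/pi) = 0.1556
sigma_2 = 66 * 0.1556 = 10.27 MPa

10.27 MPa


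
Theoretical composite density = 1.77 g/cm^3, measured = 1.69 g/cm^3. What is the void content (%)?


Void% = (rho_theo - rho_actual)/rho_theo * 100 = (1.77 - 1.69)/1.77 * 100 = 4.52%

4.52%


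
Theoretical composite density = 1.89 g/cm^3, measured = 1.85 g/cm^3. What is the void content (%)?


Void% = (rho_theo - rho_actual)/rho_theo * 100 = (1.89 - 1.85)/1.89 * 100 = 2.12%

2.12%


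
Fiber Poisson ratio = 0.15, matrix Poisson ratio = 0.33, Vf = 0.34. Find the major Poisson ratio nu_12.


nu_12 = nu_f*Vf + nu_m*(1-Vf) = 0.15*0.34 + 0.33*0.66 = 0.2688

0.2688


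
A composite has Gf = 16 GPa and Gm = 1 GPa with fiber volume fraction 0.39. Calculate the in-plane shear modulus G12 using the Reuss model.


1/G12 = Vf/Gf + (1-Vf)/Gm = 0.39/16 + 0.61/1
G12 = 1.58 GPa

1.58 GPa


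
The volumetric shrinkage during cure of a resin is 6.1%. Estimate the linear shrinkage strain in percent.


Linear shrinkage ≈ vol_shrink/3 = 6.1/3 = 2.033%

2.033%


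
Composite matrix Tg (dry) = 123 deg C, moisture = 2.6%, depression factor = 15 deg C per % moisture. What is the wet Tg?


Tg_wet = Tg_dry - k*moisture = 123 - 15*2.6 = 84.0 deg C

84.0 deg C


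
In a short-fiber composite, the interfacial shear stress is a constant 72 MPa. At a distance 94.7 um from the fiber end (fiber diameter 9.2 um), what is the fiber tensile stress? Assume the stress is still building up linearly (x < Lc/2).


Force balance: sigma_f * (pi*d^2/4) = tau * (pi*d) * x  ->  sigma_f = 4 * tau * x / d
sigma_f = 4 * 72 * 94.7 / 9.2 = 2964.5 MPa

2964.5 MPa


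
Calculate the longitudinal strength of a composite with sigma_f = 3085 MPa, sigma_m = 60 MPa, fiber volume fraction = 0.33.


sigma_1 = sigma_f*Vf + sigma_m*(1-Vf) = 3085*0.33 + 60*0.67 = 1058.3 MPa

1058.3 MPa


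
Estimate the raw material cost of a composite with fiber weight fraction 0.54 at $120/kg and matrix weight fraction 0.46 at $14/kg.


Cost = cost_f*Wf + cost_m*Wm = 120*0.54 + 14*0.46 = $71.24/kg

$71.24/kg


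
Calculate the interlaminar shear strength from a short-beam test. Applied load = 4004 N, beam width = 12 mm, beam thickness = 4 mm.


ILSS = 3F/(4bh) = 3*4004/(4*12*4) = 62.56 MPa

62.56 MPa


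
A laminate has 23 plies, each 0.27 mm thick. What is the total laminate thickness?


h = n * t_ply = 23 * 0.27 = 6.21 mm

6.21 mm


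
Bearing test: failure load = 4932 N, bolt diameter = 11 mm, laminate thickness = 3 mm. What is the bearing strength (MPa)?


sigma_br = F/(d*h) = 4932/(11*3) = 149.5 MPa

149.5 MPa


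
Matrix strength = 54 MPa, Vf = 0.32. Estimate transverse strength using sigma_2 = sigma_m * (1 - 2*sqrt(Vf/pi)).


factor = 1 - 2*sqrt(0.32/pi) = 0.3617
sigma_2 = 54 * 0.3617 = 19.53 MPa

19.53 MPa


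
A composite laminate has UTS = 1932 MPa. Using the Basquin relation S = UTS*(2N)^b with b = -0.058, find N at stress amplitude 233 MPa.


N = 0.5 * (S/UTS)^(1/b) = 0.5 * (233/1932)^(1/-0.058) = 3.4497e+15 cycles

3.4497e+15 cycles


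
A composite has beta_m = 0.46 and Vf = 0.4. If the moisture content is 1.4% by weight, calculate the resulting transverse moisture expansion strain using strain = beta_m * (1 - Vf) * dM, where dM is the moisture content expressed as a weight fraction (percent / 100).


dM = 1.4/100 = 0.014
strain = beta_m * (1-Vf) * dM = 0.46 * 0.6 * 0.014 = 0.003864

0.003864


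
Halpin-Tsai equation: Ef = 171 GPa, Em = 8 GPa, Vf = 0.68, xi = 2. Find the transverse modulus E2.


eta = (Ef/Em - 1)/(Ef/Em + xi) = (21.375 - 1)/(21.375 + 2) = 0.8717
E2 = Em*(1+xi*eta*Vf)/(1-eta*Vf) = 42.93 GPa

42.93 GPa


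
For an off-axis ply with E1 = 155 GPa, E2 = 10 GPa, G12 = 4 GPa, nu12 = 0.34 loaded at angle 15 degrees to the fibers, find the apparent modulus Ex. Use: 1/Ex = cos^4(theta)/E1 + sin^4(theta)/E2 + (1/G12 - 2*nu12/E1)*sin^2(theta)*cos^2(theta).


cos^4(15) = 0.870513, sin^4(15) = 0.004487, sin^2(15)*cos^2(15) = 0.0625
1/G12 - 2*nu12/E1 = 1/4 - 2*0.34/155 = 0.245613 GPa^-1
1/Ex = 0.870513/155 + 0.004487/10 + 0.245613*0.0625 = 0.0214157 GPa^-1
Ex = 46.69 GPa

46.69 GPa


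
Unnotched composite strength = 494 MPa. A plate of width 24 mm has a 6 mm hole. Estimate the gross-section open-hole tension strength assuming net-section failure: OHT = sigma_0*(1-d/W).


OHT = sigma_0*(1-d/W) = 494*(1-6/24) = 370.5 MPa

370.5 MPa


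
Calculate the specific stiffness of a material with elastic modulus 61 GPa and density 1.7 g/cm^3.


Specific stiffness = E/rho = 61/1.7 = 35.9 GPa/(g/cm^3)

35.9 GPa/(g/cm^3)


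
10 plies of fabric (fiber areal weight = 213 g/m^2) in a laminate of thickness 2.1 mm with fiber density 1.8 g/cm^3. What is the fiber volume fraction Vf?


Vf = n * FAW / (rho_f * h * 1000) = 10 * 213 / (1.8 * 2.1 * 1000) = 0.5635

0.5635


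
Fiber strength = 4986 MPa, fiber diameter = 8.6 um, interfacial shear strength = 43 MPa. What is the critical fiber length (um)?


Lc = sigma_f * d / (2 * tau_i) = 4986 * 8.6 / (2 * 43) = 498.6 um

498.6 um


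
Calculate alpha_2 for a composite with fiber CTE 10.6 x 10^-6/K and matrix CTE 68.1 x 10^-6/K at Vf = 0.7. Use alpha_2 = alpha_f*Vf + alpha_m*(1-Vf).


alpha_2 = alpha_f*Vf + alpha_m*(1-Vf) = 10.6*0.7 + 68.1*0.3 = 27.9 x 10^-6/K

27.9 x 10^-6/K


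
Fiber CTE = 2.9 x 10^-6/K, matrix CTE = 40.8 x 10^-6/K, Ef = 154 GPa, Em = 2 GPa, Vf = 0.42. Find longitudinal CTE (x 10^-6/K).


E1 = Ef*Vf + Em*(1-Vf) = 65.84
alpha_1 = (alpha_f*Ef*Vf + alpha_m*Em*(1-Vf))/E1 = 3.57 x 10^-6/K

3.57 x 10^-6/K


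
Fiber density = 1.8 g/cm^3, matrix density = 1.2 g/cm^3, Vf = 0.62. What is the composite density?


rho_c = rho_f*Vf + rho_m*(1-Vf) = 1.8*0.62 + 1.2*0.38 = 1.572 g/cm^3

1.572 g/cm^3


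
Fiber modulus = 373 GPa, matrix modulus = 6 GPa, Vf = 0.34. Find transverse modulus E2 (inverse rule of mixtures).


1/E2 = Vf/Ef + (1-Vf)/Em = 0.34/373 + 0.66/6
E2 = 9.02 GPa

9.02 GPa


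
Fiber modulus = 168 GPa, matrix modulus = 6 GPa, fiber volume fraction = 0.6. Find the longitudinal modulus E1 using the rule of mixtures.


E1 = Ef*Vf + Em*(1-Vf) = 168*0.6 + 6*0.4 = 103.2 GPa

103.2 GPa


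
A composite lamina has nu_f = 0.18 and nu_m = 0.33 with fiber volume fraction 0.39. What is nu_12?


nu_12 = nu_f*Vf + nu_m*(1-Vf) = 0.18*0.39 + 0.33*0.61 = 0.2715

0.2715


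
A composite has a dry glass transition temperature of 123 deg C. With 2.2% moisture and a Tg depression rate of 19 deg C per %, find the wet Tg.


Tg_wet = Tg_dry - k*moisture = 123 - 19*2.2 = 81.2 deg C

81.2 deg C


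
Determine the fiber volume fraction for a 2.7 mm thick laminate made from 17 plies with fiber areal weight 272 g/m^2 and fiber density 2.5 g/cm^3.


Vf = n * FAW / (rho_f * h * 1000) = 17 * 272 / (2.5 * 2.7 * 1000) = 0.685

0.685


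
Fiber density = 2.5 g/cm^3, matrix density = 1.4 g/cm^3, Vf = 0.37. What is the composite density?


rho_c = rho_f*Vf + rho_m*(1-Vf) = 2.5*0.37 + 1.4*0.63 = 1.807 g/cm^3

1.807 g/cm^3


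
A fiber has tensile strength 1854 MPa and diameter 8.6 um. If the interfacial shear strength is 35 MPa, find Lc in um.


Lc = sigma_f * d / (2 * tau_i) = 1854 * 8.6 / (2 * 35) = 227.8 um

227.8 um


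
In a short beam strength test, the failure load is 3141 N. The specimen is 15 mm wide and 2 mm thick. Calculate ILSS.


ILSS = 3F/(4bh) = 3*3141/(4*15*2) = 78.53 MPa

78.53 MPa


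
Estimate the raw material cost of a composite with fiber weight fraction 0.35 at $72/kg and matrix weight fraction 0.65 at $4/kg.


Cost = cost_f*Wf + cost_m*Wm = 72*0.35 + 4*0.65 = $27.8/kg

$27.8/kg


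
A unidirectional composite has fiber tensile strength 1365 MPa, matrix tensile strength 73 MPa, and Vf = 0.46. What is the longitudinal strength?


sigma_1 = sigma_f*Vf + sigma_m*(1-Vf) = 1365*0.46 + 73*0.54 = 667.3 MPa

667.3 MPa


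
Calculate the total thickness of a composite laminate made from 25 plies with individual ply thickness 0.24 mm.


h = n * t_ply = 25 * 0.24 = 6.0 mm

6.0 mm


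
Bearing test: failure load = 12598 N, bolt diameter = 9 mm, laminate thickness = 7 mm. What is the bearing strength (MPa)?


sigma_br = F/(d*h) = 12598/(9*7) = 200.0 MPa

200.0 MPa


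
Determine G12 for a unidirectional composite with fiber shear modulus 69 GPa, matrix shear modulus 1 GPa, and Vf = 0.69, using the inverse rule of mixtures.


1/G12 = Vf/Gf + (1-Vf)/Gm = 0.69/69 + 0.31/1
G12 = 3.13 GPa

3.13 GPa


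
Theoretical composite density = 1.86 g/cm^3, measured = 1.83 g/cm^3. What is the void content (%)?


Void% = (rho_theo - rho_actual)/rho_theo * 100 = (1.86 - 1.83)/1.86 * 100 = 1.61%

1.61%


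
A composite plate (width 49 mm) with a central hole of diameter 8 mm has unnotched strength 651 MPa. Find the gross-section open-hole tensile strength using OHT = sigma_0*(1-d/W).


OHT = sigma_0*(1-d/W) = 651*(1-8/49) = 544.7 MPa

544.7 MPa


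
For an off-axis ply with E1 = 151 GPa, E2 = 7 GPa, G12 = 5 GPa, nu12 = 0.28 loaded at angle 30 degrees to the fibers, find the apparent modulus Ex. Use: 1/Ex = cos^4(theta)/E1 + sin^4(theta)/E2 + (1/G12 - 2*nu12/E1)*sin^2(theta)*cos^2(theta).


cos^4(30) = 0.5625, sin^4(30) = 0.0625, sin^2(30)*cos^2(30) = 0.1875
1/G12 - 2*nu12/E1 = 1/5 - 2*0.28/151 = 0.196291 GPa^-1
1/Ex = 0.5625/151 + 0.0625/7 + 0.196291*0.1875 = 0.0494584 GPa^-1
Ex = 20.22 GPa

20.22 GPa


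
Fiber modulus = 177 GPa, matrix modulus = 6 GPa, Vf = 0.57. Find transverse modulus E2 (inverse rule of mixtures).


1/E2 = Vf/Ef + (1-Vf)/Em = 0.57/177 + 0.43/6
E2 = 13.35 GPa

13.35 GPa


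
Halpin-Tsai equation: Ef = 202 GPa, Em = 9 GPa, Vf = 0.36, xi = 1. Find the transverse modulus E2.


eta = (Ef/Em - 1)/(Ef/Em + xi) = (22.4444 - 1)/(22.4444 + 1) = 0.9147
E2 = Em*(1+xi*eta*Vf)/(1-eta*Vf) = 17.84 GPa

17.84 GPa


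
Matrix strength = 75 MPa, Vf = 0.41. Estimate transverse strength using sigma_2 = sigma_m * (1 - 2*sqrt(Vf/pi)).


factor = 1 - 2*sqrt(0.41/pi) = 0.2775
sigma_2 = 75 * 0.2775 = 20.81 MPa

20.81 MPa


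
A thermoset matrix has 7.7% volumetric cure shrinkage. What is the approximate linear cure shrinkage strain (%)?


Linear shrinkage ≈ vol_shrink/3 = 7.7/3 = 2.567%

2.567%


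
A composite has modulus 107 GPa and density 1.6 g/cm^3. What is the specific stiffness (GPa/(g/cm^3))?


Specific stiffness = E/rho = 107/1.6 = 66.9 GPa/(g/cm^3)

66.9 GPa/(g/cm^3)


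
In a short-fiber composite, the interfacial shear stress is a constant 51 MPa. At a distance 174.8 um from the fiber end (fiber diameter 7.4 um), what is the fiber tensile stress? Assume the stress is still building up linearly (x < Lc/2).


Force balance: sigma_f * (pi*d^2/4) = tau * (pi*d) * x  ->  sigma_f = 4 * tau * x / d
sigma_f = 4 * 51 * 174.8 / 7.4 = 4818.8 MPa

4818.8 MPa


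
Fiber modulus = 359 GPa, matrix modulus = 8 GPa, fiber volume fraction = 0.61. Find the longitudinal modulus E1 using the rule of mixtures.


E1 = Ef*Vf + Em*(1-Vf) = 359*0.61 + 8*0.39 = 222.11 GPa

222.11 GPa


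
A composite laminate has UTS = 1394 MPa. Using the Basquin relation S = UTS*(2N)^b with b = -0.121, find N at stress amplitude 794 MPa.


N = 0.5 * (S/UTS)^(1/b) = 0.5 * (794/1394)^(1/-0.121) = 52.3786 cycles

52.3786 cycles


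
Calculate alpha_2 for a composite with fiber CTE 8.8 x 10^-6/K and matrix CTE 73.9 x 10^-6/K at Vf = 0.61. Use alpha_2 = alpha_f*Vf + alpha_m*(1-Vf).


alpha_2 = alpha_f*Vf + alpha_m*(1-Vf) = 8.8*0.61 + 73.9*0.39 = 34.2 x 10^-6/K

34.2 x 10^-6/K


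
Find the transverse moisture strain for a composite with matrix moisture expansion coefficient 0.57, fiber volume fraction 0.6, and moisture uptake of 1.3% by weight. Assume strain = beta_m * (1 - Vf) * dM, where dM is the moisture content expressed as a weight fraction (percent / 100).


dM = 1.3/100 = 0.013
strain = beta_m * (1-Vf) * dM = 0.57 * 0.4 * 0.013 = 0.002964

0.002964


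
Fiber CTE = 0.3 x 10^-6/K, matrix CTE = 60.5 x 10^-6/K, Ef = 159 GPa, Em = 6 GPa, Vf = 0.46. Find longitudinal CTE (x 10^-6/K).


E1 = Ef*Vf + Em*(1-Vf) = 76.38
alpha_1 = (alpha_f*Ef*Vf + alpha_m*Em*(1-Vf))/E1 = 2.85 x 10^-6/K

2.85 x 10^-6/K


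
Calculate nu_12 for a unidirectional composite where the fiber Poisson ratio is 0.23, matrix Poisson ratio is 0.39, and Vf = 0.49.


nu_12 = nu_f*Vf + nu_m*(1-Vf) = 0.23*0.49 + 0.39*0.51 = 0.3116

0.3116


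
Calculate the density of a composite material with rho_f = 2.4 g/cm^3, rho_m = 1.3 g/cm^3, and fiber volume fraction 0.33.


rho_c = rho_f*Vf + rho_m*(1-Vf) = 2.4*0.33 + 1.3*0.67 = 1.663 g/cm^3

1.663 g/cm^3


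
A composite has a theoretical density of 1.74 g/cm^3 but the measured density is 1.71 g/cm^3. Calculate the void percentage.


Void% = (rho_theo - rho_actual)/rho_theo * 100 = (1.74 - 1.71)/1.74 * 100 = 1.72%

1.72%


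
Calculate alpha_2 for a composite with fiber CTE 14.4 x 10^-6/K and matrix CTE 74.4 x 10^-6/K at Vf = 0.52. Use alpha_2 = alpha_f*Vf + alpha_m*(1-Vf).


alpha_2 = alpha_f*Vf + alpha_m*(1-Vf) = 14.4*0.52 + 74.4*0.48 = 43.2 x 10^-6/K

43.2 x 10^-6/K


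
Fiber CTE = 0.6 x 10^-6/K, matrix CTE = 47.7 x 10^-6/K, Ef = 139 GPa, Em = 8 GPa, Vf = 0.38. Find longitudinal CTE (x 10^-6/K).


E1 = Ef*Vf + Em*(1-Vf) = 57.78
alpha_1 = (alpha_f*Ef*Vf + alpha_m*Em*(1-Vf))/E1 = 4.64 x 10^-6/K

4.64 x 10^-6/K


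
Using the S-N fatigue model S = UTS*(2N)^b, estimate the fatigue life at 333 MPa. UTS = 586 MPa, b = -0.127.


N = 0.5 * (S/UTS)^(1/b) = 0.5 * (333/586)^(1/-0.127) = 42.8227 cycles

42.8227 cycles


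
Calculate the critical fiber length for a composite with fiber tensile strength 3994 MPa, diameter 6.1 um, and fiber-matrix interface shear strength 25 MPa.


Lc = sigma_f * d / (2 * tau_i) = 3994 * 6.1 / (2 * 25) = 487.3 um

487.3 um


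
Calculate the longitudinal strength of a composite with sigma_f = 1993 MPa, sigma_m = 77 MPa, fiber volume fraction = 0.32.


sigma_1 = sigma_f*Vf + sigma_m*(1-Vf) = 1993*0.32 + 77*0.68 = 690.1 MPa

690.1 MPa


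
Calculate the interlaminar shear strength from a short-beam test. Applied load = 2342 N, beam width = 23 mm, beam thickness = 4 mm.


ILSS = 3F/(4bh) = 3*2342/(4*23*4) = 19.09 MPa

19.09 MPa


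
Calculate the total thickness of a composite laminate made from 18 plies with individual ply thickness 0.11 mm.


h = n * t_ply = 18 * 0.11 = 1.98 mm

1.98 mm


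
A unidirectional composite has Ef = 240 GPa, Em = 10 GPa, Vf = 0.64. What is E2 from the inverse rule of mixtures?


1/E2 = Vf/Ef + (1-Vf)/Em = 0.64/240 + 0.36/10
E2 = 25.86 GPa

25.86 GPa


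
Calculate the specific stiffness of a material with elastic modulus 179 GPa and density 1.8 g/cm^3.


Specific stiffness = E/rho = 179/1.8 = 99.4 GPa/(g/cm^3)

99.4 GPa/(g/cm^3)


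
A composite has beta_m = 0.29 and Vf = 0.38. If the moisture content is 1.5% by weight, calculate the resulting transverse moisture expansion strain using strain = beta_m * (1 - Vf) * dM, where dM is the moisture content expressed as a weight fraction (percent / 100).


dM = 1.5/100 = 0.015
strain = beta_m * (1-Vf) * dM = 0.29 * 0.62 * 0.015 = 0.002697

0.002697


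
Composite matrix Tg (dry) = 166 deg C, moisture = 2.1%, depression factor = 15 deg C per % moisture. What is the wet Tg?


Tg_wet = Tg_dry - k*moisture = 166 - 15*2.1 = 134.5 deg C

134.5 deg C


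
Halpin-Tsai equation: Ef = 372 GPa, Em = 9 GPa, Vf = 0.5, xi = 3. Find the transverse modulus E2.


eta = (Ef/Em - 1)/(Ef/Em + xi) = (41.3333 - 1)/(41.3333 + 3) = 0.9098
E2 = Em*(1+xi*eta*Vf)/(1-eta*Vf) = 39.04 GPa

39.04 GPa


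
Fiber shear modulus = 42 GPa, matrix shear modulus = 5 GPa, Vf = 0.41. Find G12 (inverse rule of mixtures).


1/G12 = Vf/Gf + (1-Vf)/Gm = 0.41/42 + 0.59/5
G12 = 7.83 GPa

7.83 GPa


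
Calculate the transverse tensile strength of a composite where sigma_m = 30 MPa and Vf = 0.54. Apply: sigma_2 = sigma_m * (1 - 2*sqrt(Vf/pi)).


factor = 1 - 2*sqrt(0.54/pi) = 0.1708
sigma_2 = 30 * 0.1708 = 5.12 MPa

5.12 MPa


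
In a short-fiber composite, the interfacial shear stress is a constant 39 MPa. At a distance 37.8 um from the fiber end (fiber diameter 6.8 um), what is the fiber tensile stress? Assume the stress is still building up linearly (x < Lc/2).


Force balance: sigma_f * (pi*d^2/4) = tau * (pi*d) * x  ->  sigma_f = 4 * tau * x / d
sigma_f = 4 * 39 * 37.8 / 6.8 = 867.2 MPa

867.2 MPa


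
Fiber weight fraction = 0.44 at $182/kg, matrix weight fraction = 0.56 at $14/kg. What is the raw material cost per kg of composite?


Cost = cost_f*Wf + cost_m*Wm = 182*0.44 + 14*0.56 = $87.92/kg

$87.92/kg


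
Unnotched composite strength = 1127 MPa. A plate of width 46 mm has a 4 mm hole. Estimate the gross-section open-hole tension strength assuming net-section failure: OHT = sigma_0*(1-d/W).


OHT = sigma_0*(1-d/W) = 1127*(1-4/46) = 1029.0 MPa

1029.0 MPa


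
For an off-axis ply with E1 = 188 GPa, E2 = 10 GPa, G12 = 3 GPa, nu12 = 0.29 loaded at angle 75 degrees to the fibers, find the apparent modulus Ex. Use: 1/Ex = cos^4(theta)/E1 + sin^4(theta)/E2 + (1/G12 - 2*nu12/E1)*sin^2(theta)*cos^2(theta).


cos^4(75) = 0.004487, sin^4(75) = 0.870513, sin^2(75)*cos^2(75) = 0.0625
1/G12 - 2*nu12/E1 = 1/3 - 2*0.29/188 = 0.330248 GPa^-1
1/Ex = 0.004487/188 + 0.870513/10 + 0.330248*0.0625 = 0.1077157 GPa^-1
Ex = 9.28 GPa

9.28 GPa


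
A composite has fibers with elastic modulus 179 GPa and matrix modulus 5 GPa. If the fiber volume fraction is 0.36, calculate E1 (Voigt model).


E1 = Ef*Vf + Em*(1-Vf) = 179*0.36 + 5*0.64 = 67.64 GPa

67.64 GPa


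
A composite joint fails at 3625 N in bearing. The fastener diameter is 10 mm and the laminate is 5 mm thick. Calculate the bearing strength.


sigma_br = F/(d*h) = 3625/(10*5) = 72.5 MPa

72.5 MPa
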